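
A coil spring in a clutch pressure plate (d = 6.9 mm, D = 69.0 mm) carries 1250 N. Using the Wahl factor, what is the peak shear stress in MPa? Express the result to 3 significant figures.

Spring index C = D/d = 69.0/6.9 = 10.0000
K_W = (4C−1)/(4C−4) + 0.615/C = 39.000/36.000 + 0.0615 = 1.1448
τ₀ = 8FD/(πd³) = 8·1250·69.0/(π·6.9³) = 690000/1032 = 668.58 MPa
τ_max = K·τ₀ = 1.1448 × 668.58 = 765.41 MPa

765 MPa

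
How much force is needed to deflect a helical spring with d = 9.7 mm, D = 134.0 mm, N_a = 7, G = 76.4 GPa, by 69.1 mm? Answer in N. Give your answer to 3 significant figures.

347 N

k = Gd⁴/(8D³N_a) = (76.4×10³)(9.7⁴)/(8·134.0³·7) = 5.0197 N/mm
F = k·δ = 5.0197 × 69.1 = 346.86 N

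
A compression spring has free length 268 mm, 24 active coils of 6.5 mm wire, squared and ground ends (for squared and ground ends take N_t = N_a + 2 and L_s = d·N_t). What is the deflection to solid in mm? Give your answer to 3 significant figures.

99.0 mm

N_t = 26; L_s = 6.5·26 = 169 mm
δ_solid = L₀ − L_s = 268 − 169 = 99 mm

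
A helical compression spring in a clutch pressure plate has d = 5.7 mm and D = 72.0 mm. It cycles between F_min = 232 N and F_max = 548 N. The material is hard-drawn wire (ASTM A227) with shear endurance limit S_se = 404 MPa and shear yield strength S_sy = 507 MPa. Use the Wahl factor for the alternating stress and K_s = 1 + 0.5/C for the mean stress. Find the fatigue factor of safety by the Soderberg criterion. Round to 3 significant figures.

C = D/d = 72.0/5.7 = 12.6316; K_W = (4C−1)/(4C−4)+0.615/C = 1.1132; K_s = 1+0.5/C = 1.0396
F_a = (F_max−F_min)/2 = 158 N; F_m = (F_max+F_min)/2 = 390 N
τ_a = K_W·8F_aD/(πd³) = 1.1132 × 156.42 = 174.13 MPa
τ_m = K_s·8F_mD/(πd³) = 1.0396 × 386.11 = 401.4 MPa
Soderberg: 1/n_f = τ_a/S_se + τ_m/S_sy = 174.13/404 + 401.4/507 = 0.43101 + 0.79171 = 1.2227
n_f = 1/1.2227 = 0.8179

0.818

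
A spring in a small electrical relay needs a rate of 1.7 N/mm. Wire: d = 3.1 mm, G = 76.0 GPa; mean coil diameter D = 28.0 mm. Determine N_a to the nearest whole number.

24

N_a = Gd⁴/(8D³k) = (76.0×10³ × 3.1⁴)/(8 × 28.0³ × 1.7)
    = 7.01876e+06 / 298547 = 23.51 → 24 coils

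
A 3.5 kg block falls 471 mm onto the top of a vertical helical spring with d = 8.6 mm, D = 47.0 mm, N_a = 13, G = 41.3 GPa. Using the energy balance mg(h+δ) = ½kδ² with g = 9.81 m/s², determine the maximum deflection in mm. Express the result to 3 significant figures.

k = Gd⁴/(8D³N_a) = (41.3×10³)(8.6⁴)/(8·47.0³·13) = 20.923 N/mm
W = mg = 3.5 × 9.81 = 34.335 N
½kδ² − Wδ − Wh = 0 → δ = (W + √(W² + 2kWh))/k
δ = (34.335 + √(1178.9 + 676714))/20.923 = (34.335 + 823.34)/20.923 = 40.993 mm

41.0 mm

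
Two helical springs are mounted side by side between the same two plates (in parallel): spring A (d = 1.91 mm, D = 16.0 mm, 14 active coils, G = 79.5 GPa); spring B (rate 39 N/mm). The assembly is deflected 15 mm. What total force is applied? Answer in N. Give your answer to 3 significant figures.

620 N

k_A = Gd⁴/(8D³N_a) = (79.5×10³)(1.91⁴)/(8·16.0³·14) = 2.3063 N/mm
Parallel: k_eq = 2.3063 + 39 = 41.306 N/mm
F = k_eq·δ = 41.306·15 = 619.6 N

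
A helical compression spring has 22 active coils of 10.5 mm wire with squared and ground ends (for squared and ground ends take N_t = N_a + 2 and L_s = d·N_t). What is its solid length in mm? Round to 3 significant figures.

252 mm

squared and ground ends: N_t = N_a + 2 = 22 + 2 = 24
L_s = d·N_t = 10.5 × 24 = 252 mm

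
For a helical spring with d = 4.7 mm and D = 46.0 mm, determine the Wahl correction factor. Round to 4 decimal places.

C = D/d = 46.0/4.7 = 9.7872
K_W = (4C−1)/(4C−4) + 0.615/C = 38.149/35.149 + 0.0628 = 1.1482

1.1482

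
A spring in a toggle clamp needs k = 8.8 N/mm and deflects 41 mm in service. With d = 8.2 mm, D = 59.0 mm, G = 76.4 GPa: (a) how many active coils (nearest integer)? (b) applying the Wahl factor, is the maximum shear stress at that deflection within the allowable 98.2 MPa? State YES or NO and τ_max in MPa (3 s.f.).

N_a = Gd⁴/(8D³k) = (76.4×10³)(8.2⁴)/(8·59.0³·8.8) = 23.89 → N_a = 24
Actual rate k = Gd⁴/(8D³·24) = 8.7597 N/mm
Working load F = kδ = 8.7597·41 = 359.15 N
C = 59.0/8.2 = 7.1951; K_W = (4C−1)/(4C−4)+0.615/C = 1.2065
τ_max = K_W·8FD/(πd³) = 1.2065·97.865 = 118.08 MPa
τ_max > 98.2 MPa → exceeds allowable

(a) 24 coils; (b) NO, τ_max = 118 MPa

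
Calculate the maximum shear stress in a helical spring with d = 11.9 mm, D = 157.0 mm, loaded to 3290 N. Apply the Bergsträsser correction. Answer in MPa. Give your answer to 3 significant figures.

Spring index C = D/d = 157.0/11.9 = 13.1933
K_B = (4C+2)/(4C−3) = 54.773/49.773 = 1.1005
τ₀ = 8FD/(πd³) = 8·3290·157.0/(π·11.9³) = 4.13224e+06/5294.1 = 780.54 MPa
τ_max = K·τ₀ = 1.1005 × 780.54 = 858.95 MPa

859 MPa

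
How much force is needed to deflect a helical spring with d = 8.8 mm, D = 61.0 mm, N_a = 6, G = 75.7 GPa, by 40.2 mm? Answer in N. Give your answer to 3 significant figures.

k = Gd⁴/(8D³N_a) = (75.7×10³)(8.8⁴)/(8·61.0³·6) = 41.667 N/mm
F = k·δ = 41.667 × 40.2 = 1675 N

1680 N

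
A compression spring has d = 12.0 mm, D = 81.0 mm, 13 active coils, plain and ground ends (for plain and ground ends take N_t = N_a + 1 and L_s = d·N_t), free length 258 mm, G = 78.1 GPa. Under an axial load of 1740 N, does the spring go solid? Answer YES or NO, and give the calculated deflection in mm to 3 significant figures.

k = Gd⁴/(8D³N_a) = (78.1×10³)(12.0⁴)/(8·81.0³·13) = 29.301 N/mm
N_t = 14; L_s = 12.0·14 = 168 mm; δ_solid = L₀ − L_s = 258 − 168 = 90 mm
δ = F/k = 1740/29.301 = 59.383 mm
δ < δ_solid → spring does not go solid

NO, δ = 59.4 mm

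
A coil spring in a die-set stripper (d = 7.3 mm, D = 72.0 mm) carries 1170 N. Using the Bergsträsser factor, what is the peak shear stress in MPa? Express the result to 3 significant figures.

Spring index C = D/d = 72.0/7.3 = 9.8630
K_B = (4C+2)/(4C−3) = 41.452/36.452 = 1.1372
τ₀ = 8FD/(πd³) = 8·1170·72.0/(π·7.3³) = 673920/1222.1 = 551.43 MPa
τ_max = K·τ₀ = 1.1372 × 551.43 = 627.07 MPa

627 MPa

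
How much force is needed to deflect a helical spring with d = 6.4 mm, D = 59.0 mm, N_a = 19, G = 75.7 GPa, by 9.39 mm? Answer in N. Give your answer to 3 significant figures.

k = Gd⁴/(8D³N_a) = (75.7×10³)(6.4⁴)/(8·59.0³·19) = 4.0683 N/mm
F = k·δ = 4.0683 × 9.39 = 38.202 N

38.2 N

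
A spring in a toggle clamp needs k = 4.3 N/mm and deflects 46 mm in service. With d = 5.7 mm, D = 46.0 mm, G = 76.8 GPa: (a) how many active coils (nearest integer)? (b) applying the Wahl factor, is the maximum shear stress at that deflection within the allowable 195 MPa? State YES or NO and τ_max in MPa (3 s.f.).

(a) 24 coils; (b) YES, τ_max = 149 MPa

N_a = Gd⁴/(8D³k) = (76.8×10³)(5.7⁴)/(8·46.0³·4.3) = 24.21 → N_a = 24
Actual rate k = Gd⁴/(8D³·24) = 4.338 N/mm
Working load F = kδ = 4.338·46 = 199.55 N
C = 46.0/5.7 = 8.0702; K_W = (4C−1)/(4C−4)+0.615/C = 1.1823
τ_max = K_W·8FD/(πd³) = 1.1823·126.22 = 149.22 MPa
τ_max ≤ 195 MPa → acceptable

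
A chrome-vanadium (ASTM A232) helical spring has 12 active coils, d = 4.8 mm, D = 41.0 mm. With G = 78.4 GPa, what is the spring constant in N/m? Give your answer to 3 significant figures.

k = Gd⁴/(8D³N_a) = (78.4×10³ × 4.8⁴) / (8 × 41.0³ × 12)
  = 4.1618e+07 / 6.61642e+06 = 6.2901 N/mm = 6290.1 N/m

6290 N/m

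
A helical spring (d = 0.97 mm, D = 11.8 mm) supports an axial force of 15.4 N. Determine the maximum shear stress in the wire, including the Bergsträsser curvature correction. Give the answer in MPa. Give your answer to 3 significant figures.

563 MPa

Spring index C = D/d = 11.8/0.97 = 12.1649
K_B = (4C+2)/(4C−3) = 50.660/45.660 = 1.1095
τ₀ = 8FD/(πd³) = 8·15.4·11.8/(π·0.97³) = 1453.76/2.8672 = 507.02 MPa
τ_max = K·τ₀ = 1.1095 × 507.02 = 562.54 MPa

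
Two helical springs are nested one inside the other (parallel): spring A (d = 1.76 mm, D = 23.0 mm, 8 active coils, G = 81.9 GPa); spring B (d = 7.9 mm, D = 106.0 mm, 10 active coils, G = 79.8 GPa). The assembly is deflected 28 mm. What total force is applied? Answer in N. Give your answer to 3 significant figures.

120 N

k_A = Gd⁴/(8D³N_a) = (81.9×10³)(1.76⁴)/(8·23.0³·8) = 1.0092 N/mm
k_B = Gd⁴/(8D³N_a) = (79.8×10³)(7.9⁴)/(8·106.0³·10) = 3.2621 N/mm
Parallel: k_eq = 1.0092 + 3.2621 = 4.2713 N/mm
F = k_eq·δ = 4.2713·28 = 119.6 N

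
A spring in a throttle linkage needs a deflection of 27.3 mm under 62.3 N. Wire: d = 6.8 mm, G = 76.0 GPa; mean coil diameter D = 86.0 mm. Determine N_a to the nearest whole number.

14

Required rate k = F/δ = 62.3/27.3 = 2.2821 N/mm
N_a = Gd⁴/(8D³k) = (76.0×10³ × 6.8⁴)/(8 × 86.0³ × 2.2821)
    = 1.62498e+08 / 1.16121e+07 = 13.99 → 14 coils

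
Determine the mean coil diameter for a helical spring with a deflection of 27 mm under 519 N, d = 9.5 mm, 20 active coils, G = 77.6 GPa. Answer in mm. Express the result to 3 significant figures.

59.0 mm

Required rate k = F/δ = 519/27 = 19.222 N/mm
D = (Gd⁴/(8N_a·k))^(1/3) = (77.6×10³·9.5⁴/(8·20·19.222))^(1/3)
  = (205510)^(1/3) = 59.0125 mm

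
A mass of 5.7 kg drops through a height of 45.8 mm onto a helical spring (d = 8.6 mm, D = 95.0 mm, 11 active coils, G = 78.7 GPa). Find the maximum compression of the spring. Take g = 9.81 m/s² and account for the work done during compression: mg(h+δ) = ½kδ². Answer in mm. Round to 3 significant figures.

k = Gd⁴/(8D³N_a) = (78.7×10³)(8.6⁴)/(8·95.0³·11) = 5.7058 N/mm
W = mg = 5.7 × 9.81 = 55.917 N
½kδ² − Wδ − Wh = 0 → δ = (W + √(W² + 2kWh))/k
δ = (55.917 + √(3126.7 + 29225))/5.7058 = (55.917 + 179.87)/5.7058 = 41.323 mm

41.3 mm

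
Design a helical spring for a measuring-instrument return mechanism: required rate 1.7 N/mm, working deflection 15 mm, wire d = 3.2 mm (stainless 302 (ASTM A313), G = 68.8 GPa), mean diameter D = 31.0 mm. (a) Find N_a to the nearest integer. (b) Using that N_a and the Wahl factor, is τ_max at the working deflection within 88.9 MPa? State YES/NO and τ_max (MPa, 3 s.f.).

N_a = Gd⁴/(8D³k) = (68.8×10³)(3.2⁴)/(8·31.0³·1.7) = 17.81 → N_a = 18
Actual rate k = Gd⁴/(8D³·18) = 1.6817 N/mm
Working load F = kδ = 1.6817·15 = 25.225 N
C = 31.0/3.2 = 9.6875; K_W = (4C−1)/(4C−4)+0.615/C = 1.1498
τ_max = K_W·8FD/(πd³) = 1.1498·60.769 = 69.873 MPa
τ_max ≤ 88.9 MPa → acceptable

(a) 18 coils; (b) YES, τ_max = 69.9 MPa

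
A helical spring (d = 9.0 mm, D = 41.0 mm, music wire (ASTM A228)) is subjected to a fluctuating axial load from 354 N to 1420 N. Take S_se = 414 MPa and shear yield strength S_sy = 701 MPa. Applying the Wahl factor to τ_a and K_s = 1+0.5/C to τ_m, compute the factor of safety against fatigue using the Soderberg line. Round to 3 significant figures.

C = D/d = 41.0/9.0 = 4.5556; K_W = (4C−1)/(4C−4)+0.615/C = 1.3459; K_s = 1+0.5/C = 1.1098
F_a = (F_max−F_min)/2 = 533 N; F_m = (F_max+F_min)/2 = 887 N
τ_a = K_W·8F_aD/(πd³) = 1.3459 × 76.335 = 102.74 MPa
τ_m = K_s·8F_mD/(πd³) = 1.1098 × 127.03 = 140.98 MPa
Soderberg: 1/n_f = τ_a/S_se + τ_m/S_sy = 102.74/414 + 140.98/701 = 0.24817 + 0.20111 = 0.44928
n_f = 1/0.44928 = 2.226

2.23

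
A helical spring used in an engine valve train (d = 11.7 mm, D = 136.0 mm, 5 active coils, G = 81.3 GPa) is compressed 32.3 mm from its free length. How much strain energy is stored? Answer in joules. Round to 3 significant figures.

7.90 J

k = Gd⁴/(8D³N_a) = (81.3×10³)(11.7⁴)/(8·136.0³·5) = 15.141 N/mm
U = ½kδ² = 0.5 × 15.141 × 32.3² = 7898.3 N·mm = 7.8983 J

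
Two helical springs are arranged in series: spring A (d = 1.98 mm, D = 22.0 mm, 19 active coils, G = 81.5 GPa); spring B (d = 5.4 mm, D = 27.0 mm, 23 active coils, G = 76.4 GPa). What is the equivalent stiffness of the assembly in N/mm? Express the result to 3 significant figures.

k_A = Gd⁴/(8D³N_a) = (81.5×10³)(1.98⁴)/(8·22.0³·19) = 0.77394 N/mm
k_B = Gd⁴/(8D³N_a) = (76.4×10³)(5.4⁴)/(8·27.0³·23) = 17.937 N/mm
Series: 1/k_eq = 1/0.77394 + 1/17.937 = 1.3478; k_eq = 0.74193 N/mm

0.742 N/mm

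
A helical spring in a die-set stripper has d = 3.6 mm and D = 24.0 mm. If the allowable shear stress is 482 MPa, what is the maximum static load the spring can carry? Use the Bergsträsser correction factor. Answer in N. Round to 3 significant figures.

C = D/d = 24.0/3.6 = 6.6667
K_B = (4C+2)/(4C−3) = 28.667/23.667 = 1.2113
τ_max = K·8FD/(πd³) → F_max = τ_allow·πd³/(8DK)
F_max = 482·π·3.6³/(8·24.0·1.2113) = 70649/232.56 = 303.78 N

304 N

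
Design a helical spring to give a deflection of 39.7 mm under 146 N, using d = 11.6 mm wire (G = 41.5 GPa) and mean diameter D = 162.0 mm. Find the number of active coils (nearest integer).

6

Required rate k = F/δ = 146/39.7 = 3.6776 N/mm
N_a = Gd⁴/(8D³k) = (41.5×10³ × 11.6⁴)/(8 × 162.0³ × 3.6776)
    = 7.51415e+08 / 1.25083e+08 = 6.007 → 6 coils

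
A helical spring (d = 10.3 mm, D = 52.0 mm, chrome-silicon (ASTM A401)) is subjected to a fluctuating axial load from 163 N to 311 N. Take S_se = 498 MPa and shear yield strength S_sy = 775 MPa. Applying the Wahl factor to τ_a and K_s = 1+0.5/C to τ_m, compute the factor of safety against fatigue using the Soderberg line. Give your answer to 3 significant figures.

15.6

C = D/d = 52.0/10.3 = 5.0485; K_W = (4C−1)/(4C−4)+0.615/C = 1.3071; K_s = 1+0.5/C = 1.0990
F_a = (F_max−F_min)/2 = 74 N; F_m = (F_max+F_min)/2 = 237 N
τ_a = K_W·8F_aD/(πd³) = 1.3071 × 8.9673 = 11.721 MPa
τ_m = K_s·8F_mD/(πd³) = 1.0990 × 28.72 = 31.564 MPa
Soderberg: 1/n_f = τ_a/S_se + τ_m/S_sy = 11.721/498 + 31.564/775 = 0.02354 + 0.04073 = 0.064264
n_f = 1/0.064264 = 15.56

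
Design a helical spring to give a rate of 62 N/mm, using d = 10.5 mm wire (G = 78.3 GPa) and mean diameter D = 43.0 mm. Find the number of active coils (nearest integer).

24

N_a = Gd⁴/(8D³k) = (78.3×10³ × 10.5⁴)/(8 × 43.0³ × 62)
    = 9.51741e+08 / 3.94355e+07 = 24.13 → 24 coils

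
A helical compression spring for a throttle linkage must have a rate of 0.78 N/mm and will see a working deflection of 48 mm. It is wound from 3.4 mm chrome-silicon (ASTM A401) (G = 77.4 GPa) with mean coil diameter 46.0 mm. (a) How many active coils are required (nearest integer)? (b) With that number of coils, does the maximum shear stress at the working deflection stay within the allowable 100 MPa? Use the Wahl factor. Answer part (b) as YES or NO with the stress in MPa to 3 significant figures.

N_a = Gd⁴/(8D³k) = (77.4×10³)(3.4⁴)/(8·46.0³·0.78) = 17.03 → N_a = 17
Actual rate k = Gd⁴/(8D³·17) = 0.78135 N/mm
Working load F = kδ = 0.78135·48 = 37.505 N
C = 46.0/3.4 = 13.5294; K_W = (4C−1)/(4C−4)+0.615/C = 1.1053
τ_max = K_W·8FD/(πd³) = 1.1053·111.78 = 123.55 MPa
τ_max > 100 MPa → exceeds allowable

(a) 17 coils; (b) NO, τ_max = 124 MPa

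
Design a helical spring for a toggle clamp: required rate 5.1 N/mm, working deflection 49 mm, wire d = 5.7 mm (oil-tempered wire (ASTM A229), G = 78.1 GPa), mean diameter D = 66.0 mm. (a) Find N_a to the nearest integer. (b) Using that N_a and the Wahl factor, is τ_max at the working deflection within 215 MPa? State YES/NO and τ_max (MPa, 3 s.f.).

(a) 7 coils; (b) NO, τ_max = 256 MPa

N_a = Gd⁴/(8D³k) = (78.1×10³)(5.7⁴)/(8·66.0³·5.1) = 7.028 → N_a = 7
Actual rate k = Gd⁴/(8D³·7) = 5.1207 N/mm
Working load F = kδ = 5.1207·49 = 250.92 N
C = 66.0/5.7 = 11.5789; K_W = (4C−1)/(4C−4)+0.615/C = 1.1240
τ_max = K_W·8FD/(πd³) = 1.1240·227.71 = 255.95 MPa
τ_max > 215 MPa → exceeds allowable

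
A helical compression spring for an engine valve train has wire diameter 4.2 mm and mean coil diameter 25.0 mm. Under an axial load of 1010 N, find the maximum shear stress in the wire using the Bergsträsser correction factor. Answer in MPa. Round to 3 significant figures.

Spring index C = D/d = 25.0/4.2 = 5.9524
K_B = (4C+2)/(4C−3) = 25.810/20.810 = 1.2403
τ₀ = 8FD/(πd³) = 8·1010·25.0/(π·4.2³) = 202000/232.75 = 867.87 MPa
τ_max = K·τ₀ = 1.2403 × 867.87 = 1076.4 MPa

1080 MPa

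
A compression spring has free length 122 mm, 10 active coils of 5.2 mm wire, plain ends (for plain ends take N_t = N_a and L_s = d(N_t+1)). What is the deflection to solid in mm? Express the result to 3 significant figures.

64.8 mm

N_t = 10; L_s = 5.2·11 = 57.2 mm
δ_solid = L₀ − L_s = 122 − 57.2 = 64.8 mm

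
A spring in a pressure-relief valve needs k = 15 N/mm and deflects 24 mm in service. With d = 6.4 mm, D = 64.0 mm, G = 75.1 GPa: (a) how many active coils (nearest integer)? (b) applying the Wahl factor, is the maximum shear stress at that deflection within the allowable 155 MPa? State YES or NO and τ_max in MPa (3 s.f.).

(a) 4 coils; (b) NO, τ_max = 257 MPa

N_a = Gd⁴/(8D³k) = (75.1×10³)(6.4⁴)/(8·64.0³·15) = 4.005 → N_a = 4
Actual rate k = Gd⁴/(8D³·4) = 15.02 N/mm
Working load F = kδ = 15.02·24 = 360.48 N
C = 64.0/6.4 = 10.0000; K_W = (4C−1)/(4C−4)+0.615/C = 1.1448
τ_max = K_W·8FD/(πd³) = 1.1448·224.11 = 256.57 MPa
τ_max > 155 MPa → exceeds allowable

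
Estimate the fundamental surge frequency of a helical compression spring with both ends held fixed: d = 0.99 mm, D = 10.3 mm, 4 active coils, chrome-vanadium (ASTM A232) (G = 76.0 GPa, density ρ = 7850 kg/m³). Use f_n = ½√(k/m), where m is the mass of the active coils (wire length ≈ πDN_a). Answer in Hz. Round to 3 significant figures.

k = Gd⁴/(8D³N_a) = (76.0×10³)(0.99⁴)/(8·10.3³·4) = 2.0878 N/mm = 2087.8 N/m
Wire length L = πDN_a = π·10.3·4 = 129.43 mm
m = ρ·(πd²/4)·L = 7850 × 0.76977×10⁻⁶ m² × 0.12943 m = 0.00078213 kg
f_n = ½√(k/m) = 0.5·√(2087.8/0.00078213) = 0.5·√(2.6694e+06) = 816.92 Hz

817 Hz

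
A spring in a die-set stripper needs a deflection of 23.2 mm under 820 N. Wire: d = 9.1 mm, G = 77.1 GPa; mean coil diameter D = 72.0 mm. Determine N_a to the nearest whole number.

5

Required rate k = F/δ = 820/23.2 = 35.345 N/mm
N_a = Gd⁴/(8D³k) = (77.1×10³ × 9.1⁴)/(8 × 72.0³ × 35.345)
    = 5.28713e+08 / 1.05539e+08 = 5.01 → 5 coils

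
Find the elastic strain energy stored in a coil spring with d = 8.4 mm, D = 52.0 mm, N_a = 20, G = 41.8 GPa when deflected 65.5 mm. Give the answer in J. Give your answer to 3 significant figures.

19.8 J

k = Gd⁴/(8D³N_a) = (41.8×10³)(8.4⁴)/(8·52.0³·20) = 9.2505 N/mm
U = ½kδ² = 0.5 × 9.2505 × 65.5² = 19843 N·mm = 19.843 J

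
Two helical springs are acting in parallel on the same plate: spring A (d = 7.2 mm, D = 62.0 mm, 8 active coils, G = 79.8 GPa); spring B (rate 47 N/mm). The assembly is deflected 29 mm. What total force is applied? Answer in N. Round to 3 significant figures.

k_A = Gd⁴/(8D³N_a) = (79.8×10³)(7.2⁴)/(8·62.0³·8) = 14.06 N/mm
Parallel: k_eq = 14.06 + 47 = 61.06 N/mm
F = k_eq·δ = 61.06·29 = 1770.7 N

1770 N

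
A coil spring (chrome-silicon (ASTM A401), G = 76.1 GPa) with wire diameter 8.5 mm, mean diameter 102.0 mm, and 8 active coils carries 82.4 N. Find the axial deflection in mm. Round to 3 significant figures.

k = Gd⁴/(8D³N_a) = (76.1×10³)(8.5⁴)/(8·102.0³·8) = 5.849 N/mm
δ = F/k = 82.4 / 5.849 = 14.088 mm

14.1 mm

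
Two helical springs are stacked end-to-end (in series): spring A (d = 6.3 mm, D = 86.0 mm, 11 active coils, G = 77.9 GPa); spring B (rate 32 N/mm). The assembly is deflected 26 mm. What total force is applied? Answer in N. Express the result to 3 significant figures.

k_A = Gd⁴/(8D³N_a) = (77.9×10³)(6.3⁴)/(8·86.0³·11) = 2.1924 N/mm
Series: 1/k_eq = 1/2.1924 + 1/32 = 0.48737; k_eq = 2.0518 N/mm
F = k_eq·δ = 2.0518·26 = 53.348 N

53.3 N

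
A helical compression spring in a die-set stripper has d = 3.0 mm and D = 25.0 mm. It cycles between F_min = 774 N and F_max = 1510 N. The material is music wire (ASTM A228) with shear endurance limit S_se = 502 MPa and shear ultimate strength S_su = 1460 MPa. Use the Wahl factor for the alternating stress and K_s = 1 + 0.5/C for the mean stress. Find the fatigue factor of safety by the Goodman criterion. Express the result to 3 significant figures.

C = D/d = 25.0/3.0 = 8.3333; K_W = (4C−1)/(4C−4)+0.615/C = 1.1761; K_s = 1+0.5/C = 1.0600
F_a = (F_max−F_min)/2 = 368 N; F_m = (F_max+F_min)/2 = 1142 N
τ_a = K_W·8F_aD/(πd³) = 1.1761 × 867.69 = 1020.5 MPa
τ_m = K_s·8F_mD/(πd³) = 1.0600 × 2692.7 = 2854.2 MPa
Goodman: 1/n_f = τ_a/S_se + τ_m/S_su = 1020.5/502 + 2854.2/1460 = 2.03280 + 1.95495 = 3.9877
n_f = 1/3.9877 = 0.2508

0.251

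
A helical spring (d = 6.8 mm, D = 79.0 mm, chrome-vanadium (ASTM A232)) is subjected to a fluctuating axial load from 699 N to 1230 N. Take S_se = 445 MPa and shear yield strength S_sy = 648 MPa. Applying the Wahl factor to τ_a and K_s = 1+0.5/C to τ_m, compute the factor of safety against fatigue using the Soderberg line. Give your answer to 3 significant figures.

C = D/d = 79.0/6.8 = 11.6176; K_W = (4C−1)/(4C−4)+0.615/C = 1.1236; K_s = 1+0.5/C = 1.0430
F_a = (F_max−F_min)/2 = 265.5 N; F_m = (F_max+F_min)/2 = 964.5 N
τ_a = K_W·8F_aD/(πd³) = 1.1236 × 169.87 = 190.86 MPa
τ_m = K_s·8F_mD/(πd³) = 1.0430 × 617.08 = 643.64 MPa
Soderberg: 1/n_f = τ_a/S_se + τ_m/S_sy = 190.86/445 + 643.64/648 = 0.42889 + 0.99327 = 1.4222
n_f = 1/1.4222 = 0.7032

0.703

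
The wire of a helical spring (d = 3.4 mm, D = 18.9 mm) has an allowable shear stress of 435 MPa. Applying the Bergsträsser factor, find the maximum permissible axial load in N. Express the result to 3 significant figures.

282 N

C = D/d = 18.9/3.4 = 5.5588
K_B = (4C+2)/(4C−3) = 24.235/19.235 = 1.2599
τ_max = K·8FD/(πd³) → F_max = τ_allow·πd³/(8DK)
F_max = 435·π·3.4³/(8·18.9·1.2599) = 53713/190.5 = 281.95 N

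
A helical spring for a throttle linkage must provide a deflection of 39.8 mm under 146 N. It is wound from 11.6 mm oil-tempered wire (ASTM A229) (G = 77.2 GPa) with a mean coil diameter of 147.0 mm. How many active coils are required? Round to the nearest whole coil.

15

Required rate k = F/δ = 146/39.8 = 3.6683 N/mm
N_a = Gd⁴/(8D³k) = (77.2×10³ × 11.6⁴)/(8 × 147.0³ × 3.6683)
    = 1.39781e+09 / 9.32206e+07 = 14.99 → 15 coils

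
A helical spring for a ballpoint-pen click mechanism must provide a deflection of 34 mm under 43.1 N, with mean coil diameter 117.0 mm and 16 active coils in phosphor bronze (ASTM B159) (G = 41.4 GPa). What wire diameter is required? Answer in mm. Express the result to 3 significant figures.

Required rate k = F/δ = 43.1/34 = 1.2676 N/mm
d = (8D³N_a·k / G)^(1/4) = (8·117.0³·16·1.2676 / (41.4×10³))^0.25
  = (6277.2)^0.25 = 8.9011 mm

8.90 mm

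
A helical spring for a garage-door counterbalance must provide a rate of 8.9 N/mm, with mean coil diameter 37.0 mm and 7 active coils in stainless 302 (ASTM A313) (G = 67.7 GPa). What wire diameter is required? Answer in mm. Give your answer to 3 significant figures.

d = (8D³N_a·k / G)^(1/4) = (8·37.0³·7·8.9 / (67.7×10³))^0.25
  = (372.9)^0.25 = 4.3944 mm

4.39 mm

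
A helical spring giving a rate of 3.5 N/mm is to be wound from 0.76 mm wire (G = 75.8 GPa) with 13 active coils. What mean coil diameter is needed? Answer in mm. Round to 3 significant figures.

4.11 mm

D = (Gd⁴/(8N_a·k))^(1/3) = (75.8×10³·0.76⁴/(8·13·3.5))^(1/3)
  = (69.474)^(1/3) = 4.1109 mm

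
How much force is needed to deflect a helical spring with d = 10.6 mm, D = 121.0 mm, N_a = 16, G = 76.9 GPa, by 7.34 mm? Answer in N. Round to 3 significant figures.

k = Gd⁴/(8D³N_a) = (76.9×10³)(10.6⁴)/(8·121.0³·16) = 4.2814 N/mm
F = k·δ = 4.2814 × 7.34 = 31.425 N

31.4 N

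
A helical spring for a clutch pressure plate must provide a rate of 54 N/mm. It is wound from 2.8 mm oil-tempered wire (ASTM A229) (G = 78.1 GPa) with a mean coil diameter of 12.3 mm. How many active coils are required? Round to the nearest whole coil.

6

N_a = Gd⁴/(8D³k) = (78.1×10³ × 2.8⁴)/(8 × 12.3³ × 54)
    = 4.80046e+06 / 803895 = 5.972 → 6 coils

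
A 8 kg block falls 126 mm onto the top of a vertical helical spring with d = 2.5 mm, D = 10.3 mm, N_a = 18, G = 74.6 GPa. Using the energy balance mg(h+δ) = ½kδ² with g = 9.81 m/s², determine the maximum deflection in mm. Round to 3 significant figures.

k = Gd⁴/(8D³N_a) = (74.6×10³)(2.5⁴)/(8·10.3³·18) = 18.519 N/mm
W = mg = 8 × 9.81 = 78.48 N
½kδ² − Wδ − Wh = 0 → δ = (W + √(W² + 2kWh))/k
δ = (78.48 + √(6159.1 + 366256))/18.519 = (78.48 + 610.26)/18.519 = 37.19 mm

37.2 mm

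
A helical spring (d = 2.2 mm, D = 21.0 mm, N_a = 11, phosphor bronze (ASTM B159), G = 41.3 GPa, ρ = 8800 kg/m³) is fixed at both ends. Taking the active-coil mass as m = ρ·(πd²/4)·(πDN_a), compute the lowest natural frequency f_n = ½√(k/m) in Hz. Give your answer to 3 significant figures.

111 Hz

k = Gd⁴/(8D³N_a) = (41.3×10³)(2.2⁴)/(8·21.0³·11) = 1.1871 N/mm = 1187.1 N/m
Wire length L = πDN_a = π·21.0·11 = 725.71 mm
m = ρ·(πd²/4)·L = 8800 × 3.8013×10⁻⁶ m² × 0.72571 m = 0.024276 kg
f_n = ½√(k/m) = 0.5·√(1187.1/0.024276) = 0.5·√(48901) = 110.57 Hz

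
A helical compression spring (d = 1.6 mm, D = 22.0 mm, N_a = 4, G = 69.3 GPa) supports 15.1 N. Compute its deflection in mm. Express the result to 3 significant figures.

k = Gd⁴/(8D³N_a) = (69.3×10³)(1.6⁴)/(8·22.0³·4) = 1.3329 N/mm
δ = F/k = 15.1 / 1.3329 = 11.329 mm

11.3 mm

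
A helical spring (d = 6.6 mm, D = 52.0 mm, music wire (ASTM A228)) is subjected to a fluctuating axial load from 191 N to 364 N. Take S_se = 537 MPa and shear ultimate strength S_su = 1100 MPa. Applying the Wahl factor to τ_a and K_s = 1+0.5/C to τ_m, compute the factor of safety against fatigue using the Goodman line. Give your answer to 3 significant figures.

C = D/d = 52.0/6.6 = 7.8788; K_W = (4C−1)/(4C−4)+0.615/C = 1.1871; K_s = 1+0.5/C = 1.0635
F_a = (F_max−F_min)/2 = 86.5 N; F_m = (F_max+F_min)/2 = 277.5 N
τ_a = K_W·8F_aD/(πd³) = 1.1871 × 39.841 = 47.295 MPa
τ_m = K_s·8F_mD/(πd³) = 1.0635 × 127.81 = 135.92 MPa
Goodman: 1/n_f = τ_a/S_se + τ_m/S_su = 47.295/537 + 135.92/1100 = 0.08807 + 0.12357 = 0.21164
n_f = 1/0.21164 = 4.725

4.73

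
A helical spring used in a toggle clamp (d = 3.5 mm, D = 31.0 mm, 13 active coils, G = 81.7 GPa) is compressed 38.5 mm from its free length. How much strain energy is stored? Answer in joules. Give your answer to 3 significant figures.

k = Gd⁴/(8D³N_a) = (81.7×10³)(3.5⁴)/(8·31.0³·13) = 3.9571 N/mm
U = ½kδ² = 0.5 × 3.9571 × 38.5² = 2932.7 N·mm = 2.9327 J

2.93 J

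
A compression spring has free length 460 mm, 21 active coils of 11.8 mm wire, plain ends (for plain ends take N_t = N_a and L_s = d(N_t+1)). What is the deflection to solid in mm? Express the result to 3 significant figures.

N_t = 21; L_s = 11.8·22 = 259.6 mm
δ_solid = L₀ − L_s = 460 − 259.6 = 200.4 mm

200 mm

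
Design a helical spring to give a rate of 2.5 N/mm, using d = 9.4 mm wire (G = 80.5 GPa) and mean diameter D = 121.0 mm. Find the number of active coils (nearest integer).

18

N_a = Gd⁴/(8D³k) = (80.5×10³ × 9.4⁴)/(8 × 121.0³ × 2.5)
    = 6.28503e+08 / 3.54312e+07 = 17.74 → 18 coils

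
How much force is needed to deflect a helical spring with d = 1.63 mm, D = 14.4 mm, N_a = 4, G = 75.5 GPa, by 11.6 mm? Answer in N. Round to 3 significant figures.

k = Gd⁴/(8D³N_a) = (75.5×10³)(1.63⁴)/(8·14.4³·4) = 5.5778 N/mm
F = k·δ = 5.5778 × 11.6 = 64.702 N

64.7 N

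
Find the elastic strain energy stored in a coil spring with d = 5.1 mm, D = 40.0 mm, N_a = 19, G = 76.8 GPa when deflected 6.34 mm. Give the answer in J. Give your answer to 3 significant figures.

0.107 J

k = Gd⁴/(8D³N_a) = (76.8×10³)(5.1⁴)/(8·40.0³·19) = 5.3409 N/mm
U = ½kδ² = 0.5 × 5.3409 × 6.34² = 107.34 N·mm = 0.10734 J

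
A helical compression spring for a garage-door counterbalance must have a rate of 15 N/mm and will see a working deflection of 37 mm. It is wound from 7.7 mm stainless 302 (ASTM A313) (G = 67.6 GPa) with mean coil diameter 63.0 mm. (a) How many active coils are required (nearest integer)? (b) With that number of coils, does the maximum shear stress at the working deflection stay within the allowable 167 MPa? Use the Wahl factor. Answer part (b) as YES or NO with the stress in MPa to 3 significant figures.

N_a = Gd⁴/(8D³k) = (67.6×10³)(7.7⁴)/(8·63.0³·15) = 7.92 → N_a = 8
Actual rate k = Gd⁴/(8D³·8) = 14.849 N/mm
Working load F = kδ = 14.849·37 = 549.43 N
C = 63.0/7.7 = 8.1818; K_W = (4C−1)/(4C−4)+0.615/C = 1.1796
τ_max = K_W·8FD/(πd³) = 1.1796·193.07 = 227.75 MPa
τ_max > 167 MPa → exceeds allowable

(a) 8 coils; (b) NO, τ_max = 228 MPa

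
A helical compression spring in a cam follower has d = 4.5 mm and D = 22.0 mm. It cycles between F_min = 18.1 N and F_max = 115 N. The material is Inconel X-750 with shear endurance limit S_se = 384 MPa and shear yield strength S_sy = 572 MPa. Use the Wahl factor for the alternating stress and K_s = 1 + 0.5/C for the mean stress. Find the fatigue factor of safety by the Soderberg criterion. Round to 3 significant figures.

5.52

C = D/d = 22.0/4.5 = 4.8889; K_W = (4C−1)/(4C−4)+0.615/C = 1.3187; K_s = 1+0.5/C = 1.1023
F_a = (F_max−F_min)/2 = 48.45 N; F_m = (F_max+F_min)/2 = 66.55 N
τ_a = K_W·8F_aD/(πd³) = 1.3187 × 29.786 = 39.278 MPa
τ_m = K_s·8F_mD/(πd³) = 1.1023 × 40.914 = 45.099 MPa
Soderberg: 1/n_f = τ_a/S_se + τ_m/S_sy = 39.278/384 + 45.099/572 = 0.10229 + 0.07884 = 0.18113
n_f = 1/0.18113 = 5.521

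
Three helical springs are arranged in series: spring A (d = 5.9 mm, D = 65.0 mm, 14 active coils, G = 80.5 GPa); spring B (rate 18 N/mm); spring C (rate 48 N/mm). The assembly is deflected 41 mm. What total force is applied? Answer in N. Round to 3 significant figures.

k_A = Gd⁴/(8D³N_a) = (80.5×10³)(5.9⁴)/(8·65.0³·14) = 3.1714 N/mm
Series: 1/k_eq = 1/3.1714 + 1/18 + 1/48 = 0.39171; k_eq = 2.5529 N/mm
F = k_eq·δ = 2.5529·41 = 104.67 N

105 N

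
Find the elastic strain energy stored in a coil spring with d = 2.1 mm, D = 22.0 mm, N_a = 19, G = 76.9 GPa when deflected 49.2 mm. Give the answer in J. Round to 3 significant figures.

1.12 J

k = Gd⁴/(8D³N_a) = (76.9×10³)(2.1⁴)/(8·22.0³·19) = 0.92404 N/mm
U = ½kδ² = 0.5 × 0.92404 × 49.2² = 1118.4 N·mm = 1.1184 J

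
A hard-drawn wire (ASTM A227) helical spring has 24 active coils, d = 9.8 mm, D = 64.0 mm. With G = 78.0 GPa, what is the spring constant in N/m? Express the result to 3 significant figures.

k = Gd⁴/(8D³N_a) = (78.0×10³ × 9.8⁴) / (8 × 64.0³ × 24)
  = 7.19447e+08 / 5.03316e+07 = 14.294 N/mm = 14294 N/m

14300 N/m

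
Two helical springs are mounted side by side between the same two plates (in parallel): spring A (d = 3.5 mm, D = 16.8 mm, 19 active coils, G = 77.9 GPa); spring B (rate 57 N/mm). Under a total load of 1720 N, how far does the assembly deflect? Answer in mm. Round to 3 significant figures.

k_A = Gd⁴/(8D³N_a) = (77.9×10³)(3.5⁴)/(8·16.8³·19) = 16.22 N/mm
Parallel: k_eq = 16.22 + 57 = 73.22 N/mm
δ = F/k_eq = 1720/73.22 = 23.491 mm

23.5 mm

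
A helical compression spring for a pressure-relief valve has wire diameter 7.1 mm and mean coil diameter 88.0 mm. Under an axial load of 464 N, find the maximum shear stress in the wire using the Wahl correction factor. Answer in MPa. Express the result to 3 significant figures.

Spring index C = D/d = 88.0/7.1 = 12.3944
K_W = (4C−1)/(4C−4) + 0.615/C = 48.577/45.577 + 0.0496 = 1.1154
τ₀ = 8FD/(πd³) = 8·464·88.0/(π·7.1³) = 326656/1124.4 = 290.51 MPa
τ_max = K·τ₀ = 1.1154 × 290.51 = 324.05 MPa

324 MPa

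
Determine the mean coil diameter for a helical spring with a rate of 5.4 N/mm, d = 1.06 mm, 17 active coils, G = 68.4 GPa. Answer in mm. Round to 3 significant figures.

4.90 mm

D = (Gd⁴/(8N_a·k))^(1/3) = (68.4×10³·1.06⁴/(8·17·5.4))^(1/3)
  = (117.584)^(1/3) = 4.8991 mm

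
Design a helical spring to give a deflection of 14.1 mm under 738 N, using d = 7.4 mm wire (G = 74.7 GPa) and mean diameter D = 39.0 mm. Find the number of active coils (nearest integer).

9

Required rate k = F/δ = 738/14.1 = 52.34 N/mm
N_a = Gd⁴/(8D³k) = (74.7×10³ × 7.4⁴)/(8 × 39.0³ × 52.34)
    = 2.24e+08 / 2.48383e+07 = 9.018 → 9 coils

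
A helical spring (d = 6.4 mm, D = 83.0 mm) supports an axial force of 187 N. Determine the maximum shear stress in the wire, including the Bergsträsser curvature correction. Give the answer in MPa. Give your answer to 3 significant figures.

166 MPa

Spring index C = D/d = 83.0/6.4 = 12.9688
K_B = (4C+2)/(4C−3) = 53.875/48.875 = 1.1023
τ₀ = 8FD/(πd³) = 8·187·83.0/(π·6.4³) = 124168/823.55 = 150.77 MPa
τ_max = K·τ₀ = 1.1023 × 150.77 = 166.2 MPa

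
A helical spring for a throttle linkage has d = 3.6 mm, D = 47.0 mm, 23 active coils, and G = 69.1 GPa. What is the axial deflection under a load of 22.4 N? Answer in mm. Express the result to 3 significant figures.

k = Gd⁴/(8D³N_a) = (69.1×10³)(3.6⁴)/(8·47.0³·23) = 0.60754 N/mm
δ = F/k = 22.4 / 0.60754 = 36.87 mm

36.9 mm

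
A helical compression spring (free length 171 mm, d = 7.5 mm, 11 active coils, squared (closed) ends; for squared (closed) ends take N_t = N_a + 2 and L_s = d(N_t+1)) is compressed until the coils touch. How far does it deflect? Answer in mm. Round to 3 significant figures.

66.0 mm

N_t = 13; L_s = 7.5·14 = 105 mm
δ_solid = L₀ − L_s = 171 − 105 = 66 mm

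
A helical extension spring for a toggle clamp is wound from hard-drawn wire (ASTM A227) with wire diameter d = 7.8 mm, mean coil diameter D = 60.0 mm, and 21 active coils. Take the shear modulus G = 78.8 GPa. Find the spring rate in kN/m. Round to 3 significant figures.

k = Gd⁴/(8D³N_a) = (78.8×10³ × 7.8⁴) / (8 × 60.0³ × 21)
  = 2.91679e+08 / 3.6288e+07 = 8.0379 N/mm

8.04 kN/m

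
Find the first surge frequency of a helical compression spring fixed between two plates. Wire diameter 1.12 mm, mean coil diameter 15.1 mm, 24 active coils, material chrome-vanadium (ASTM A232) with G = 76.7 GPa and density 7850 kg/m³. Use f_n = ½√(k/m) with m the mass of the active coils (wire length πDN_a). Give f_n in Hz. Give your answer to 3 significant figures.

k = Gd⁴/(8D³N_a) = (76.7×10³)(1.12⁴)/(8·15.1³·24) = 0.18257 N/mm = 182.57 N/m
Wire length L = πDN_a = π·15.1·24 = 1138.5 mm
m = ρ·(πd²/4)·L = 7850 × 0.9852×10⁻⁶ m² × 1.1385 m = 0.0088051 kg
f_n = ½√(k/m) = 0.5·√(182.57/0.0088051) = 0.5·√(20735) = 71.998 Hz

72.0 Hz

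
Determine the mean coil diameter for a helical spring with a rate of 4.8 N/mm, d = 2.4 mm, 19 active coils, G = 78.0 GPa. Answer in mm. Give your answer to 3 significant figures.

D = (Gd⁴/(8N_a·k))^(1/3) = (78.0×10³·2.4⁴/(8·19·4.8))^(1/3)
  = (3546.95)^(1/3) = 15.2505 mm

15.3 mm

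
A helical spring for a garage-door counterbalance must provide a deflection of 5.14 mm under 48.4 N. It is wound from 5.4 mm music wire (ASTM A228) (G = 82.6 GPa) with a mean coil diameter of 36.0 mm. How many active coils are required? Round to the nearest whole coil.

20

Required rate k = F/δ = 48.4/5.14 = 9.4163 N/mm
N_a = Gd⁴/(8D³k) = (82.6×10³ × 5.4⁴)/(8 × 36.0³ × 9.4163)
    = 7.02352e+07 / 3.51463e+06 = 19.98 → 20 coils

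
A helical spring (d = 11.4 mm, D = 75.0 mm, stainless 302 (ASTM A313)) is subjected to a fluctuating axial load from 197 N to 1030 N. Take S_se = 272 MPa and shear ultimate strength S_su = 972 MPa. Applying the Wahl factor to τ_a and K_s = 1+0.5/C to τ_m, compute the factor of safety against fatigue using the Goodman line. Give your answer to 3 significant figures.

C = D/d = 75.0/11.4 = 6.5789; K_W = (4C−1)/(4C−4)+0.615/C = 1.2279; K_s = 1+0.5/C = 1.0760
F_a = (F_max−F_min)/2 = 416.5 N; F_m = (F_max+F_min)/2 = 613.5 N
τ_a = K_W·8F_aD/(πd³) = 1.2279 × 53.691 = 65.928 MPa
τ_m = K_s·8F_mD/(πd³) = 1.0760 × 79.086 = 85.097 MPa
Goodman: 1/n_f = τ_a/S_se + τ_m/S_su = 65.928/272 + 85.097/972 = 0.24238 + 0.08755 = 0.32993
n_f = 1/0.32993 = 3.031

3.03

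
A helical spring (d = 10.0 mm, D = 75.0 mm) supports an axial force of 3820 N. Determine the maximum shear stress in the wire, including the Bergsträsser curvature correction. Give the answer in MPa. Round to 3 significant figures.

865 MPa

Spring index C = D/d = 75.0/10.0 = 7.5000
K_B = (4C+2)/(4C−3) = 32.000/27.000 = 1.1852
τ₀ = 8FD/(πd³) = 8·3820·75.0/(π·10.0³) = 2.292e+06/3141.6 = 729.57 MPa
τ_max = K·τ₀ = 1.1852 × 729.57 = 864.67 MPa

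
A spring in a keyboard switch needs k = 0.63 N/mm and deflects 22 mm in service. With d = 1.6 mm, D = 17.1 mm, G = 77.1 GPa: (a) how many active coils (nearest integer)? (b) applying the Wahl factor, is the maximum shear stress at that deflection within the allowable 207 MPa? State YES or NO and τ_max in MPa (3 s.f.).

(a) 20 coils; (b) YES, τ_max = 168 MPa

N_a = Gd⁴/(8D³k) = (77.1×10³)(1.6⁴)/(8·17.1³·0.63) = 20.05 → N_a = 20
Actual rate k = Gd⁴/(8D³·20) = 0.63158 N/mm
Working load F = kδ = 0.63158·22 = 13.895 N
C = 17.1/1.6 = 10.6875; K_W = (4C−1)/(4C−4)+0.615/C = 1.1350
τ_max = K_W·8FD/(πd³) = 1.1350·147.72 = 167.65 MPa
τ_max ≤ 207 MPa → acceptable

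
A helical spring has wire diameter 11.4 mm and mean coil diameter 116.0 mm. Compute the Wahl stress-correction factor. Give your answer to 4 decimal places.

C = D/d = 116.0/11.4 = 10.1754
K_W = (4C−1)/(4C−4) + 0.615/C = 39.702/36.702 + 0.0604 = 1.1422

1.1422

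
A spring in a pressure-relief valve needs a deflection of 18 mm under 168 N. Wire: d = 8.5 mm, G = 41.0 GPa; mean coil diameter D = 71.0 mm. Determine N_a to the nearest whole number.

8

Required rate k = F/δ = 168/18 = 9.3333 N/mm
N_a = Gd⁴/(8D³k) = (41.0×10³ × 8.5⁴)/(8 × 71.0³ × 9.3333)
    = 2.14023e+08 / 2.6724e+07 = 8.009 → 8 coils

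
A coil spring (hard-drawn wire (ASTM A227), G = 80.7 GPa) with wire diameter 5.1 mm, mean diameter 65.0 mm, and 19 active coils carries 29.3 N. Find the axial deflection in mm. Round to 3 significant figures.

22.4 mm

k = Gd⁴/(8D³N_a) = (80.7×10³)(5.1⁴)/(8·65.0³·19) = 1.3079 N/mm
δ = F/k = 29.3 / 1.3079 = 22.403 mm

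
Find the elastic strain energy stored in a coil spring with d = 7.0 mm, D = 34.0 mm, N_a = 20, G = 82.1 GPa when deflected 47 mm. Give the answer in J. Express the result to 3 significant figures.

34.6 J

k = Gd⁴/(8D³N_a) = (82.1×10³)(7.0⁴)/(8·34.0³·20) = 31.346 N/mm
U = ½kδ² = 0.5 × 31.346 × 47² = 34621 N·mm = 34.621 J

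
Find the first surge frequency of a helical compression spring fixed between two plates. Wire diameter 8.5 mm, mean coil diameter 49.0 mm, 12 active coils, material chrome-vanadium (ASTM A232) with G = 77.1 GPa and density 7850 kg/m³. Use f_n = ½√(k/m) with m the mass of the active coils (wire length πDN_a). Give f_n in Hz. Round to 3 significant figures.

k = Gd⁴/(8D³N_a) = (77.1×10³)(8.5⁴)/(8·49.0³·12) = 35.634 N/mm = 35634 N/m
Wire length L = πDN_a = π·49.0·12 = 1847.3 mm
m = ρ·(πd²/4)·L = 7850 × 56.745×10⁻⁶ m² × 1.8473 m = 0.82286 kg
f_n = ½√(k/m) = 0.5·√(35634/0.82286) = 0.5·√(43306) = 104.05 Hz

104 Hz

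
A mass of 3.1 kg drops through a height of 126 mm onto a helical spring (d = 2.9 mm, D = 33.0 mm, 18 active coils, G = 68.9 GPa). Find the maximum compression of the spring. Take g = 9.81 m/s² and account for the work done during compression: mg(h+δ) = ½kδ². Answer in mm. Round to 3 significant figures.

k = Gd⁴/(8D³N_a) = (68.9×10³)(2.9⁴)/(8·33.0³·18) = 0.94169 N/mm
W = mg = 3.1 × 9.81 = 30.411 N
½kδ² − Wδ − Wh = 0 → δ = (W + √(W² + 2kWh))/k
δ = (30.411 + √(924.83 + 7216.69))/0.94169 = (30.411 + 90.23)/0.94169 = 128.11 mm

128 mm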